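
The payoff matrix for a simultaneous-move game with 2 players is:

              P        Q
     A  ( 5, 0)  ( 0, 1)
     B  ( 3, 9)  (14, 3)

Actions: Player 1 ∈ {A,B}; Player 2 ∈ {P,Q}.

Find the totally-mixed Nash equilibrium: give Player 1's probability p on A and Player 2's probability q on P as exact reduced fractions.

P1 mixes 6/7 on A; P2 mixes 7/8 on P

P1 indiff ⇒ q·5+(1-q)·0 = q·3+(1-q)·14 ⇒ q(2) = (1-q)(14) ⇒ q = 7/8
P2 indiff ⇒ p·0+(1-p)·9 = p·1+(1-p)·3 ⇒ p(-1) = (1-p)(-6) ⇒ p = 6/7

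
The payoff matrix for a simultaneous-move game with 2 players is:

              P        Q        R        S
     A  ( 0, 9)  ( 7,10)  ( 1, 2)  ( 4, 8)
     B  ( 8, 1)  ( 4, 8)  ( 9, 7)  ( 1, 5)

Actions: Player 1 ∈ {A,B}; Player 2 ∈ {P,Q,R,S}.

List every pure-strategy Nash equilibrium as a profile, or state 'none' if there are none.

NE set: (A,Q)

(A,P): not NE [P1→B gives 8>0; P2→Q gives 10>9]
(A,Q): NE
(A,R): not NE [P1→B gives 9>1; P2→Q gives 10>2]
(A,S): not NE [P2→Q gives 10>8]
(B,P): not NE [P2→Q gives 8>1]
(B,Q): not NE [P1→A gives 7>4]
(B,R): not NE [P2→Q gives 8>7]
(B,S): not NE [P1→A gives 4>1; P2→Q gives 8>5]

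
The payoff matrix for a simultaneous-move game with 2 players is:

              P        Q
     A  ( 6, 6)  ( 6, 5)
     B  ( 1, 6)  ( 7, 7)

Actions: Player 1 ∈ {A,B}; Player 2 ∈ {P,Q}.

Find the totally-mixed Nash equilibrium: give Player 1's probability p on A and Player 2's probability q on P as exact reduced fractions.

P1 indiff ⇒ q·6+(1-q)·6 = q·1+(1-q)·7 ⇒ q(5) = (1-q)(1) ⇒ q = 1/6
P2 indiff ⇒ p·6+(1-p)·6 = p·5+(1-p)·7 ⇒ p(1) = (1-p)(1) ⇒ p = 1/2

p=1/2, q=1/6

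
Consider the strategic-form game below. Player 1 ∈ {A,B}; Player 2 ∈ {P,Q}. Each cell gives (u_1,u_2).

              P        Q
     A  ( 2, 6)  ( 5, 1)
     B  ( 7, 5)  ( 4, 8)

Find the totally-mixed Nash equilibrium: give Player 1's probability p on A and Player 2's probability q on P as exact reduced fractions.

p=3/8, q=1/6

P1 indiff ⇒ q·2+(1-q)·5 = q·7+(1-q)·4 ⇒ q(-5) = (1-q)(-1) ⇒ q = 1/6
P2 indiff ⇒ p·6+(1-p)·5 = p·1+(1-p)·8 ⇒ p(5) = (1-p)(3) ⇒ p = 3/8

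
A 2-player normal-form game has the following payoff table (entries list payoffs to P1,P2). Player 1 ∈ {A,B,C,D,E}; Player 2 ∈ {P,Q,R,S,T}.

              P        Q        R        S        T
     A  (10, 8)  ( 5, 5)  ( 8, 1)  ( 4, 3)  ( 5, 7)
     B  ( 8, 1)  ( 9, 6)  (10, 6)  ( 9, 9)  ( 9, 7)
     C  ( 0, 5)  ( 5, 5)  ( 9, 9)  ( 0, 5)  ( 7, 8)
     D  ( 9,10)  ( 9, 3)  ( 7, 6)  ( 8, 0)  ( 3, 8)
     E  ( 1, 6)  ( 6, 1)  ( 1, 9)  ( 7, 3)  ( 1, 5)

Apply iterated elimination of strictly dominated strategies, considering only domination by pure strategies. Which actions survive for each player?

P1 drop C (B beats it: P:8>0 Q:9>5 R:10>9 S:9>0 T:9>7)
P1 drop E (B beats it: P:8>1 Q:9>6 R:10>1 S:9>7 T:9>1)
P2 drop Q (T beats it: A:7>5 B:7>6 D:8>3)
P2 drop R (T beats it: A:7>1 B:7>6 D:8>6)
P1→{A,B,D} P2→{P,S,T}

Remaining: P1:{A,B,D} P2:{P,S,T}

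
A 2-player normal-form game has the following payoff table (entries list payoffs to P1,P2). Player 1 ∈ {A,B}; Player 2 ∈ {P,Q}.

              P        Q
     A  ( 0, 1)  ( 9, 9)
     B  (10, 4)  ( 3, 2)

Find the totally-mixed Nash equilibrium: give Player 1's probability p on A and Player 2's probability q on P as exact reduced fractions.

p=1/5, q=3/8

P1 indiff ⇒ q·0+(1-q)·9 = q·10+(1-q)·3 ⇒ q(-10) = (1-q)(-6) ⇒ q = 3/8
P2 indiff ⇒ p·1+(1-p)·4 = p·9+(1-p)·2 ⇒ p(-8) = (1-p)(-2) ⇒ p = 1/5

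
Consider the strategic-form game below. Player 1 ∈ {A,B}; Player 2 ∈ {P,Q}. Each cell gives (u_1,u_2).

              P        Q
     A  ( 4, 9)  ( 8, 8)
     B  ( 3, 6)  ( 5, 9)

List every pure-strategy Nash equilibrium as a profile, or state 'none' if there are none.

(A,P): NE
(A,Q): not NE [P2→P gives 9>8]
(B,P): not NE [P1→A gives 4>3; P2→Q gives 9>6]
(B,Q): not NE [P1→A gives 8>5]

NE set: (A,P)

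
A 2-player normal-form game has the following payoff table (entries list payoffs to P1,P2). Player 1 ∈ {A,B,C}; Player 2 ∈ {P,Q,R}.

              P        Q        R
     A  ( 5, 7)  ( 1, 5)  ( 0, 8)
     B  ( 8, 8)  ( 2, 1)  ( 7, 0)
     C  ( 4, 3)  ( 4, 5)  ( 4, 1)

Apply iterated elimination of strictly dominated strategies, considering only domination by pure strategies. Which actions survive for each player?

Remaining: P1:{B,C} P2:{P,Q}

P1 drop A (B beats it: P:8>5 Q:2>1 R:7>0)
P2 drop R (P beats it: B:8>0 C:3>1)
P1→{B,C} P2→{P,Q}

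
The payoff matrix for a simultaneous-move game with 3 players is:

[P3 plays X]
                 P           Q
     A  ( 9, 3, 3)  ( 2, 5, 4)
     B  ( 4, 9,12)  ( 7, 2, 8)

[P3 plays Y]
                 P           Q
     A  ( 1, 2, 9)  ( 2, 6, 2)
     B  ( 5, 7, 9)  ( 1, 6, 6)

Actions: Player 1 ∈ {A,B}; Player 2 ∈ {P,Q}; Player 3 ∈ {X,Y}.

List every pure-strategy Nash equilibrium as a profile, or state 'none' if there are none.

(A,P,X): not NE [P2→Q gives 5>3; P3→Y gives 9>3]
(A,P,Y): not NE [P1→B gives 5>1; P2→Q gives 6>2]
(A,Q,X): not NE [P1→B gives 7>2]
(A,Q,Y): not NE [P3→X gives 4>2]
(B,P,X): not NE [P1→A gives 9>4]
(B,P,Y): not NE [P3→X gives 12>9]
(B,Q,X): not NE [P2→P gives 9>2]
(B,Q,Y): not NE [P1→A gives 2>1; P2→P gives 7>6; P3→X gives 8>6]

No pure NE.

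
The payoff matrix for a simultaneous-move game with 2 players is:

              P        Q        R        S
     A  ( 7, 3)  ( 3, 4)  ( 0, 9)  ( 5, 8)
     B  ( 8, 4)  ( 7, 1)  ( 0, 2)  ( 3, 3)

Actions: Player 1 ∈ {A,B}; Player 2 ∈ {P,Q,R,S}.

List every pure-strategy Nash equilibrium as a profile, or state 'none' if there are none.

PSNE = {(A,R), (B,P)}

(A,P): not NE [P1→B gives 8>7; P2→R gives 9>3]
(A,Q): not NE [P1→B gives 7>3; P2→R gives 9>4]
(A,R): NE
(A,S): not NE [P2→R gives 9>8]
(B,P): NE
(B,Q): not NE [P2→P gives 4>1]
(B,R): not NE [P2→P gives 4>2]
(B,S): not NE [P1→A gives 5>3; P2→P gives 4>3]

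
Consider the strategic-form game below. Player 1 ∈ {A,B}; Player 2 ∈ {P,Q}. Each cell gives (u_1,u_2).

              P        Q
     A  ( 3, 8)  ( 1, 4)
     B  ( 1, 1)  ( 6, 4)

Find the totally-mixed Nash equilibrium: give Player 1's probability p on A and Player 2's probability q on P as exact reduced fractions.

(p,q) = (3/7, 5/7)

P1 indiff ⇒ q·3+(1-q)·1 = q·1+(1-q)·6 ⇒ q(2) = (1-q)(5) ⇒ q = 5/7
P2 indiff ⇒ p·8+(1-p)·1 = p·4+(1-p)·4 ⇒ p(4) = (1-p)(3) ⇒ p = 3/7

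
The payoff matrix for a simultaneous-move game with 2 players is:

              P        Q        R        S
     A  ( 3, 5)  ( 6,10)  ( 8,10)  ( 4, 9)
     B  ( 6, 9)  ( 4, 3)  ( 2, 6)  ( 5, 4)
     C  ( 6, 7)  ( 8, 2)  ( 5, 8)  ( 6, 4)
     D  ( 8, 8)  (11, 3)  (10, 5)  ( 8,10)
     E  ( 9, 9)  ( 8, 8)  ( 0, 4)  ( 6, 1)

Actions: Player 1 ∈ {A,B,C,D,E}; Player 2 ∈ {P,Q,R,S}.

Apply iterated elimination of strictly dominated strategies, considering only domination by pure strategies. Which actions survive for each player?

Remaining: P1:{D,E} P2:{P,S}

P1 drop A (D beats it: P:8>3 Q:11>6 R:10>8 S:8>4)
P1 drop B (D beats it: P:8>6 Q:11>4 R:10>2 S:8>5)
P1 drop C (D beats it: P:8>6 Q:11>8 R:10>5 S:8>6)
P2 drop Q (P beats it: D:8>3 E:9>8)
P2 drop R (P beats it: D:8>5 E:9>4)
P1→{D,E} P2→{P,S}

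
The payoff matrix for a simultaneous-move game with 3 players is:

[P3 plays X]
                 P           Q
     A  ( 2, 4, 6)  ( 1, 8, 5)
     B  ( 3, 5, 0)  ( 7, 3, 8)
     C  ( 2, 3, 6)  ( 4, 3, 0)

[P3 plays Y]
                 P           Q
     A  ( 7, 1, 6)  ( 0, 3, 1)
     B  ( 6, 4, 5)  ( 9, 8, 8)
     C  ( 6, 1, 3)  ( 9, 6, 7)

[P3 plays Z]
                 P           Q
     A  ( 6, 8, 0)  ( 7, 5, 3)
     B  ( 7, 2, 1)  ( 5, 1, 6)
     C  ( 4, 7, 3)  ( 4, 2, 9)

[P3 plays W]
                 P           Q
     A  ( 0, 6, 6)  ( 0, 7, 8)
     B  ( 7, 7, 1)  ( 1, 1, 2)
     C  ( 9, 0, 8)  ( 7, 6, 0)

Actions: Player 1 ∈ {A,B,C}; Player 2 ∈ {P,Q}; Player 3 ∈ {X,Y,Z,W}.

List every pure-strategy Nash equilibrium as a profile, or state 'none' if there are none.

Nash profiles: (B,Q,Y)

(A,P,X): not NE [P1→B gives 3>2; P2→Q gives 8>4]
(A,P,Y): not NE [P2→Q gives 3>1]
(A,P,Z): not NE [P1→B gives 7>6; P3→W gives 6>0]
(A,P,W): not NE [P1→C gives 9>0; P2→Q gives 7>6]
(A,Q,X): not NE [P1→B gives 7>1; P3→W gives 8>5]
(A,Q,Y): not NE [P1→C gives 9>0; P3→W gives 8>1]
(A,Q,Z): not NE [P2→P gives 8>5; P3→W gives 8>3]
(A,Q,W): not NE [P1→C gives 7>0]
(B,P,X): not NE [P3→Y gives 5>0]
(B,P,Y): not NE [P1→A gives 7>6; P2→Q gives 8>4]
(B,P,Z): not NE [P3→Y gives 5>1]
(B,P,W): not NE [P1→C gives 9>7; P3→Y gives 5>1]
(B,Q,X): not NE [P2→P gives 5>3]
(B,Q,Y): NE
(B,Q,Z): not NE [P1→A gives 7>5; P2→P gives 2>1; P3→Y gives 8>6]
(B,Q,W): not NE [P1→C gives 7>1; P2→P gives 7>1; P3→Y gives 8>2]
(C,P,X): not NE [P1→B gives 3>2; P3→W gives 8>6]
(C,P,Y): not NE [P1→A gives 7>6; P2→Q gives 6>1; P3→W gives 8>3]
(C,P,Z): not NE [P1→B gives 7>4; P3→W gives 8>3]
(C,P,W): not NE [P2→Q gives 6>0]
(C,Q,X): not NE [P1→B gives 7>4; P3→Z gives 9>0]
(C,Q,Y): not NE [P3→Z gives 9>7]
(C,Q,Z): not NE [P1→A gives 7>4; P2→P gives 7>2]
(C,Q,W): not NE [P3→Z gives 9>0]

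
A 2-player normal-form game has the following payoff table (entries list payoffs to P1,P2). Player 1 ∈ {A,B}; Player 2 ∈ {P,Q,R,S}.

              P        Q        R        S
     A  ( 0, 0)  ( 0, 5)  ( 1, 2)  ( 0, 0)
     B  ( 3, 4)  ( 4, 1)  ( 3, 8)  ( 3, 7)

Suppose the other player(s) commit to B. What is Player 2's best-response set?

argmax u_2 = {R}

u_2(P vs B) = 4
u_2(Q vs B) = 1
u_2(R vs B) = 8
u_2(S vs B) = 7
max payoff 8 at {R}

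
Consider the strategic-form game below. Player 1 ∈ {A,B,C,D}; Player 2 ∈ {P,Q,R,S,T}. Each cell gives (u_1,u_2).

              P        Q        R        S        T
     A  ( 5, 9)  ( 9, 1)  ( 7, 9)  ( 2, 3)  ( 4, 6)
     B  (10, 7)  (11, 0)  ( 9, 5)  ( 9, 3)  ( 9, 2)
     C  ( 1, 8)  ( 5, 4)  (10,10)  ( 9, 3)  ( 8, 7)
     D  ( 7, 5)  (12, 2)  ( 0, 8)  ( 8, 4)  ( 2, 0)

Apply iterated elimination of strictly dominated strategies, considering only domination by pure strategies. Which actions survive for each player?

P1 drop A (B beats it: P:10>5 Q:11>9 R:9>7 S:9>2 T:9>4)
P2 drop Q (P beats it: B:7>0 C:8>4 D:5>2)
P1 drop D (B beats it: P:10>7 R:9>0 S:9>8 T:9>2)
P2 drop S (P beats it: B:7>3 C:8>3)
P2 drop T (P beats it: B:7>2 C:8>7)
P1→{B,C} P2→{P,R}

Remaining: P1:{B,C} P2:{P,R}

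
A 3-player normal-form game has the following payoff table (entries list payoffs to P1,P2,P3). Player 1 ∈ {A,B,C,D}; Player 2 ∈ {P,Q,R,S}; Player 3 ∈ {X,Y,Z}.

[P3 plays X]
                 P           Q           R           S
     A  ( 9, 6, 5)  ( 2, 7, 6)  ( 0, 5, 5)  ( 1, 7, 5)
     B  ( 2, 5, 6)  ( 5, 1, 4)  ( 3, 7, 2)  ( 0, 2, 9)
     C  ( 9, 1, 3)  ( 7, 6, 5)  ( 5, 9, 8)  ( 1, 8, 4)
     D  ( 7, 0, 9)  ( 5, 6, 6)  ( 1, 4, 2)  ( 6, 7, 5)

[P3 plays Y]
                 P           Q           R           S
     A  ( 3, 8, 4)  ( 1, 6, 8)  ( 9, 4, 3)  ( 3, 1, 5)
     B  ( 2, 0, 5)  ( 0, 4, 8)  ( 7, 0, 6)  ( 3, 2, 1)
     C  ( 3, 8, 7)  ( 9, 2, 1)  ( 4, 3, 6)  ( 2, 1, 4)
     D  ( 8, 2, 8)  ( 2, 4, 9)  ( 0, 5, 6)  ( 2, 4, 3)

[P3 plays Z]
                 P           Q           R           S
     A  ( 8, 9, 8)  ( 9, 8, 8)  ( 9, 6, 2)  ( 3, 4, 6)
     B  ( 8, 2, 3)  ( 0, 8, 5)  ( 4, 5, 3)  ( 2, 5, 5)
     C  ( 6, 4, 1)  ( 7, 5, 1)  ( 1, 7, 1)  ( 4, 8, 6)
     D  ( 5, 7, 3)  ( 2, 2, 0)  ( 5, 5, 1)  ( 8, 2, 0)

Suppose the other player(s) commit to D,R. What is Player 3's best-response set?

BR_3 = {Y}

u_3(X vs D,R) = 2
u_3(Y vs D,R) = 6
u_3(Z vs D,R) = 1
max payoff 6 at {Y}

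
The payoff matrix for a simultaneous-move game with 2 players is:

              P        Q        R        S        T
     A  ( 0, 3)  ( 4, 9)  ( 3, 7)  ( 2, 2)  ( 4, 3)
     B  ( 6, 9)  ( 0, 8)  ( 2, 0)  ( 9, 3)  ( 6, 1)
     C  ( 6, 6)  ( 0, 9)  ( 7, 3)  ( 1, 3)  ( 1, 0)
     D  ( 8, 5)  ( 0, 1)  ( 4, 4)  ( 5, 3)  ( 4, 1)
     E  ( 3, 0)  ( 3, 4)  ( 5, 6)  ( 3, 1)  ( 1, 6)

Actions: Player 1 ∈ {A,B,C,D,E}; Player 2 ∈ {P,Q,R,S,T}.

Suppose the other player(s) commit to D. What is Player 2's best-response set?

P2 best: {P}

u_2(P vs D) = 5
u_2(Q vs D) = 1
u_2(R vs D) = 4
u_2(S vs D) = 3
u_2(T vs D) = 1
max payoff 5 at {P}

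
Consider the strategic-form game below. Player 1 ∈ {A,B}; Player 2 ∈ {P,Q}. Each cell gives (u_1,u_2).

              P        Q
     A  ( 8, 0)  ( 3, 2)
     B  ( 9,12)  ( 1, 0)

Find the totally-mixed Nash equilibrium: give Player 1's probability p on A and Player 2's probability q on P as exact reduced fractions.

(p,q) = (6/7, 2/3)

P1 indiff ⇒ q·8+(1-q)·3 = q·9+(1-q)·1 ⇒ q(-1) = (1-q)(-2) ⇒ q = 2/3
P2 indiff ⇒ p·0+(1-p)·12 = p·2+(1-p)·0 ⇒ p(-2) = (1-p)(-12) ⇒ p = 6/7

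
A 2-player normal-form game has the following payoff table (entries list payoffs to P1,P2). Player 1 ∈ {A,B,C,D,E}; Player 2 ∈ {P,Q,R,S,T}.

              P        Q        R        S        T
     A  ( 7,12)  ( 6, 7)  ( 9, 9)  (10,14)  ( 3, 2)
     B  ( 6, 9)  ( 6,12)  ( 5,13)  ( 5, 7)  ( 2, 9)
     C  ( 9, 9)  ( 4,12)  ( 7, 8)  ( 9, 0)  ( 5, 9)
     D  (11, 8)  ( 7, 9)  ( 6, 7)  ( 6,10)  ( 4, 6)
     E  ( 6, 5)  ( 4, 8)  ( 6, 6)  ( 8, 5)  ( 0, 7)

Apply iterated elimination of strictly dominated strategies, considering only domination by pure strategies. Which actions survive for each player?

Remaining: P1:{A,C,D} P2:{P,Q,S}

P1 drop B (D beats it: P:11>6 Q:7>6 R:6>5 S:6>5 T:4>2)
P1 drop E (A beats it: P:7>6 Q:6>4 R:9>6 S:10>8 T:3>0)
P2 drop R (P beats it: A:12>9 C:9>8 D:8>7)
P2 drop T (Q beats it: A:7>2 C:12>9 D:9>6)
P1→{A,C,D} P2→{P,Q,S}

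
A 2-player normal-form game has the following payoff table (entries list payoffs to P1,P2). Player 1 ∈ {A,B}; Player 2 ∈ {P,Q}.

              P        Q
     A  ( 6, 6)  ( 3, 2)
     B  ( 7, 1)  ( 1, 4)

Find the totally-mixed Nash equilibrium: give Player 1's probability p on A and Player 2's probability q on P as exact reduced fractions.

P1 indiff ⇒ q·6+(1-q)·3 = q·7+(1-q)·1 ⇒ q(-1) = (1-q)(-2) ⇒ q = 2/3
P2 indiff ⇒ p·6+(1-p)·1 = p·2+(1-p)·4 ⇒ p(4) = (1-p)(3) ⇒ p = 3/7

P1 mixes 3/7 on A; P2 mixes 2/3 on P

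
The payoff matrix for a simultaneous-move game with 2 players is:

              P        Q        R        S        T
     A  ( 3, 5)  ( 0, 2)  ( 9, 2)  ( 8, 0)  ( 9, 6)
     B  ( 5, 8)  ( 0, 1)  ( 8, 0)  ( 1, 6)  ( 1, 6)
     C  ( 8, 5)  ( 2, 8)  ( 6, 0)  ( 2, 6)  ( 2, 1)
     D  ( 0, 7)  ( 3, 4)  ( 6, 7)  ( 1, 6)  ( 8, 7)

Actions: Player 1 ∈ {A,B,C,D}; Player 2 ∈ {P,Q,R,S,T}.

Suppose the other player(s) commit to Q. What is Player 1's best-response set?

BR_1 = {D}

u_1(A vs Q) = 0
u_1(B vs Q) = 0
u_1(C vs Q) = 2
u_1(D vs Q) = 3
max payoff 3 at {D}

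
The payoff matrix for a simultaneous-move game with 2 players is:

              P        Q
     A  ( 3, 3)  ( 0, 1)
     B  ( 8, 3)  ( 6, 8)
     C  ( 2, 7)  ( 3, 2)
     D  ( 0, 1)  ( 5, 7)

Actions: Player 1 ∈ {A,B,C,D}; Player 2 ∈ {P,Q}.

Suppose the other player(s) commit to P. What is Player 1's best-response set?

argmax u_1 = {B}

u_1(A vs P) = 3
u_1(B vs P) = 8
u_1(C vs P) = 2
u_1(D vs P) = 0
max payoff 8 at {B}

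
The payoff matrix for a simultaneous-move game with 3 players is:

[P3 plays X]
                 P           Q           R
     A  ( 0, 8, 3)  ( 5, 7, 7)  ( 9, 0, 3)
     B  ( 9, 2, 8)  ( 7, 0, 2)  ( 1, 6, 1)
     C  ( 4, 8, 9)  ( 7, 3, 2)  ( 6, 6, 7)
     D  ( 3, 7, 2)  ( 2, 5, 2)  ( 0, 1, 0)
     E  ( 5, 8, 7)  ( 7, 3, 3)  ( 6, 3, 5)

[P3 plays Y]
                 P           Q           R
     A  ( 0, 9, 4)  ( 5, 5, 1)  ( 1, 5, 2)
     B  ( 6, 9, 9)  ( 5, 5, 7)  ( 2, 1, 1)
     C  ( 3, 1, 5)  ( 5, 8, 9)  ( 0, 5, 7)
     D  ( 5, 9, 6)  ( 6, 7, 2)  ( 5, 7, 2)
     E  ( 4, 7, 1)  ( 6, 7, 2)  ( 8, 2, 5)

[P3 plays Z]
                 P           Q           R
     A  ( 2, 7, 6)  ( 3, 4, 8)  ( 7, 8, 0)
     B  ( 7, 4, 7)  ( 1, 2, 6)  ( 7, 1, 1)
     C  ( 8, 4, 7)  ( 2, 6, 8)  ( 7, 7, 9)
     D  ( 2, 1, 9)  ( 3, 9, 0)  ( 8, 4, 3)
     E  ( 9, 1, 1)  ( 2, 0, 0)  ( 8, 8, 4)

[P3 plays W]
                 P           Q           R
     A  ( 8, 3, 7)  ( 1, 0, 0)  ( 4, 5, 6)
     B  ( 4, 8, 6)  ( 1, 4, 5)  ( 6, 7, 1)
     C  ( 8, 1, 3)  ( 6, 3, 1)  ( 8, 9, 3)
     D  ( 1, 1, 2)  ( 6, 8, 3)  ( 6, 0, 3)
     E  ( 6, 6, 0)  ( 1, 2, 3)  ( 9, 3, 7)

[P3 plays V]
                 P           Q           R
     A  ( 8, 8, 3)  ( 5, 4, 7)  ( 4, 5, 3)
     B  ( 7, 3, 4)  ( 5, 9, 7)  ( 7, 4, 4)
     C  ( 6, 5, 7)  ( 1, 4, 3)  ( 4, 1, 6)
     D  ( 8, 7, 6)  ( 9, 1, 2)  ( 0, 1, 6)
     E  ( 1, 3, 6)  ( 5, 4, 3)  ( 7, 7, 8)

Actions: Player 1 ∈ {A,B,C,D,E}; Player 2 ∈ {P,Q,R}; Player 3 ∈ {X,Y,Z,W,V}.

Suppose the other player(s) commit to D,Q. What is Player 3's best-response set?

P3 best: {W}

u_3(X vs D,Q) = 2
u_3(Y vs D,Q) = 2
u_3(Z vs D,Q) = 0
u_3(W vs D,Q) = 3
u_3(V vs D,Q) = 2
max payoff 3 at {W}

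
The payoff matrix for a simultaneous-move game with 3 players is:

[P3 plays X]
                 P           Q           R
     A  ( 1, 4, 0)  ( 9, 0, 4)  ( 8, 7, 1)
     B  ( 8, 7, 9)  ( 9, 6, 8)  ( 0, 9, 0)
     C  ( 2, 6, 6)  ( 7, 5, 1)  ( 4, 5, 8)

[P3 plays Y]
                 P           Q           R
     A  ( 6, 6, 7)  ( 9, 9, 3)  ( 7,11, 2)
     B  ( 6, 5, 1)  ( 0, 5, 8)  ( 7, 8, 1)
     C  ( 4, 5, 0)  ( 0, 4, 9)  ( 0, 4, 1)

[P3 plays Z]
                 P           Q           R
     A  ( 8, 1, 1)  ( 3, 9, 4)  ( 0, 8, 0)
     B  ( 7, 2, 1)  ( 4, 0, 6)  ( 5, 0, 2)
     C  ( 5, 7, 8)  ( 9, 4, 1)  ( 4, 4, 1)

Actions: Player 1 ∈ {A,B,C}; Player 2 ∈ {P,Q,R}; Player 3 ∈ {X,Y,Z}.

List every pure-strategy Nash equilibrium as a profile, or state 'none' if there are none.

(A,P,X): not NE [P1→B gives 8>1; P2→R gives 7>4; P3→Y gives 7>0]
(A,P,Y): not NE [P2→R gives 11>6]
(A,P,Z): not NE [P2→Q gives 9>1; P3→Y gives 7>1]
(A,Q,X): not NE [P2→R gives 7>0]
(A,Q,Y): not NE [P2→R gives 11>9; P3→Z gives 4>3]
(A,Q,Z): not NE [P1→C gives 9>3]
(A,R,X): not NE [P3→Y gives 2>1]
(A,R,Y): NE
(A,R,Z): not NE [P1→B gives 5>0; P2→Q gives 9>8; P3→Y gives 2>0]
(B,P,X): not NE [P2→R gives 9>7]
(B,P,Y): not NE [P2→R gives 8>5; P3→X gives 9>1]
(B,P,Z): not NE [P1→A gives 8>7; P3→X gives 9>1]
(B,Q,X): not NE [P2→R gives 9>6]
(B,Q,Y): not NE [P1→A gives 9>0; P2→R gives 8>5]
(B,Q,Z): not NE [P1→C gives 9>4; P2→P gives 2>0; P3→Y gives 8>6]
(B,R,X): not NE [P1→A gives 8>0; P3→Z gives 2>0]
(B,R,Y): not NE [P3→Z gives 2>1]
(B,R,Z): not NE [P2→P gives 2>0]
(C,P,X): not NE [P1→B gives 8>2; P3→Z gives 8>6]
(C,P,Y): not NE [P1→B gives 6>4; P3→Z gives 8>0]
(C,P,Z): not NE [P1→A gives 8>5]
(C,Q,X): not NE [P1→B gives 9>7; P2→P gives 6>5; P3→Y gives 9>1]
(C,Q,Y): not NE [P1→A gives 9>0; P2→P gives 5>4]
(C,Q,Z): not NE [P2→P gives 7>4; P3→Y gives 9>1]
(C,R,X): not NE [P1→A gives 8>4; P2→P gives 6>5]
(C,R,Y): not NE [P1→B gives 7>0; P2→P gives 5>4; P3→X gives 8>1]
(C,R,Z): not NE [P1→B gives 5>4; P2→P gives 7>4; P3→X gives 8>1]

PSNE = {(A,R,Y)}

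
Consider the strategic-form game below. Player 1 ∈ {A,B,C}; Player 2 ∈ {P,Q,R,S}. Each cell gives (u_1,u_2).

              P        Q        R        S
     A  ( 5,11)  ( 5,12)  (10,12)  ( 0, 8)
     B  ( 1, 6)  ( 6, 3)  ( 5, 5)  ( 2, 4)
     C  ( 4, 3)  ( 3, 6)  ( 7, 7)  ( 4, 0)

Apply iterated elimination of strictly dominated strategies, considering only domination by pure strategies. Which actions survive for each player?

Remaining: P1:{A,B} P2:{P,Q,R}

P2 drop S (P beats it: A:11>8 B:6>4 C:3>0)
P1 drop C (A beats it: P:5>4 Q:5>3 R:10>7)
P1→{A,B} P2→{P,Q,R}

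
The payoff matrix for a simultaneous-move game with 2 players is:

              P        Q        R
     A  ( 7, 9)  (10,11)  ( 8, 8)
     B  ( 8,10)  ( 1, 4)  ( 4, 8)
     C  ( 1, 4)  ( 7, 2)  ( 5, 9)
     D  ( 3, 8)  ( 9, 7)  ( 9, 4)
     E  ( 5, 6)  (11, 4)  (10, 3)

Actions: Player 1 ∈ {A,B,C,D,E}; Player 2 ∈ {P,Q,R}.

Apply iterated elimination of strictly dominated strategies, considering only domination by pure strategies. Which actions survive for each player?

P1 drop C (A beats it: P:7>1 Q:10>7 R:8>5)
P1 drop D (E beats it: P:5>3 Q:11>9 R:10>9)
P2 drop R (P beats it: A:9>8 B:10>8 E:6>3)
P1→{A,B,E} P2→{P,Q}

Remaining: P1:{A,B,E} P2:{P,Q}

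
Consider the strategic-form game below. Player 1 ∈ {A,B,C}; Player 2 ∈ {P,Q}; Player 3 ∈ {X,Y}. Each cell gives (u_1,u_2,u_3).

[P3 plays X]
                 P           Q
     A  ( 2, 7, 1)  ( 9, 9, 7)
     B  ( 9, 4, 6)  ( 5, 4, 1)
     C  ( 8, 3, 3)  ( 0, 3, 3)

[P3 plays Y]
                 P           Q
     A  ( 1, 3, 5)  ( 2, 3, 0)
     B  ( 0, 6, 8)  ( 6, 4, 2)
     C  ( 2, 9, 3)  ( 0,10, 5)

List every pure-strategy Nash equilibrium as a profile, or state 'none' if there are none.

(A,P,X): not NE [P1→B gives 9>2; P2→Q gives 9>7; P3→Y gives 5>1]
(A,P,Y): not NE [P1→C gives 2>1]
(A,Q,X): NE
(A,Q,Y): not NE [P1→B gives 6>2; P3→X gives 7>0]
(B,P,X): not NE [P3→Y gives 8>6]
(B,P,Y): not NE [P1→C gives 2>0]
(B,Q,X): not NE [P1→A gives 9>5; P3→Y gives 2>1]
(B,Q,Y): not NE [P2→P gives 6>4]
(C,P,X): not NE [P1→B gives 9>8]
(C,P,Y): not NE [P2→Q gives 10>9]
(C,Q,X): not NE [P1→A gives 9>0; P3→Y gives 5>3]
(C,Q,Y): not NE [P1→B gives 6>0]

NE set: (A,Q,X)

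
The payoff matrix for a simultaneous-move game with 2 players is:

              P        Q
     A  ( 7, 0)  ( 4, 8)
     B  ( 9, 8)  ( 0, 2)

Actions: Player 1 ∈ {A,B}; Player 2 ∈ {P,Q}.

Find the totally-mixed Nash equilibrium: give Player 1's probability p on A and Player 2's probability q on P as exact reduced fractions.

p=3/7, q=2/3

P1 indiff ⇒ q·7+(1-q)·4 = q·9+(1-q)·0 ⇒ q(-2) = (1-q)(-4) ⇒ q = 2/3
P2 indiff ⇒ p·0+(1-p)·8 = p·8+(1-p)·2 ⇒ p(-8) = (1-p)(-6) ⇒ p = 3/7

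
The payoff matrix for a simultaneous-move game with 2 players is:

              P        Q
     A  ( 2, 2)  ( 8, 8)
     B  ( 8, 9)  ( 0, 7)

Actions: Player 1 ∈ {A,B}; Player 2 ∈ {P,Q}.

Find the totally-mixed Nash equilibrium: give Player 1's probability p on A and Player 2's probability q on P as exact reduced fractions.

P1 mixes 1/4 on A; P2 mixes 4/7 on P

P1 indiff ⇒ q·2+(1-q)·8 = q·8+(1-q)·0 ⇒ q(-6) = (1-q)(-8) ⇒ q = 4/7
P2 indiff ⇒ p·2+(1-p)·9 = p·8+(1-p)·7 ⇒ p(-6) = (1-p)(-2) ⇒ p = 1/4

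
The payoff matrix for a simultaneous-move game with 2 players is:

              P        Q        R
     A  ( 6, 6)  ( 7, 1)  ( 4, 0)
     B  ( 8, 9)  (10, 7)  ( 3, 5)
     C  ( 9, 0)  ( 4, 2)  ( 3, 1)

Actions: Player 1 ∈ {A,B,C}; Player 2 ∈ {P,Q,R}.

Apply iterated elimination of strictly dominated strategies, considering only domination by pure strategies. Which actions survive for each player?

Remaining: P1:{B,C} P2:{P,Q}

P2 drop R (Q beats it: A:1>0 B:7>5 C:2>1)
P1 drop A (B beats it: P:8>6 Q:10>7)
P1→{B,C} P2→{P,Q}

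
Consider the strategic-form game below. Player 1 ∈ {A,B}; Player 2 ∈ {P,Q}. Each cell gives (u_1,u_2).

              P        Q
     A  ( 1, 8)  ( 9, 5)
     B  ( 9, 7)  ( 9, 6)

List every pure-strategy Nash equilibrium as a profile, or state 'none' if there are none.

(A,P): not NE [P1→B gives 9>1]
(A,Q): not NE [P2→P gives 8>5]
(B,P): NE
(B,Q): not NE [P2→P gives 7>6]

Nash profiles: (B,P)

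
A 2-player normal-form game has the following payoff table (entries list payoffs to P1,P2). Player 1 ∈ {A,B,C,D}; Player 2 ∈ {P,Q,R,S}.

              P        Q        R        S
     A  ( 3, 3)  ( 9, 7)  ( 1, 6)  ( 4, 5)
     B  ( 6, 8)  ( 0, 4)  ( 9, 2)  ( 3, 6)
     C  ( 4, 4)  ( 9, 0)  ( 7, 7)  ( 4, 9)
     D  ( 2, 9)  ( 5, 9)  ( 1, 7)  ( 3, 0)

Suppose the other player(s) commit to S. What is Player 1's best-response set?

u_1(A vs S) = 4
u_1(B vs S) = 3
u_1(C vs S) = 4
u_1(D vs S) = 3
max payoff 4 at {A,C}

P1 best: {A,C}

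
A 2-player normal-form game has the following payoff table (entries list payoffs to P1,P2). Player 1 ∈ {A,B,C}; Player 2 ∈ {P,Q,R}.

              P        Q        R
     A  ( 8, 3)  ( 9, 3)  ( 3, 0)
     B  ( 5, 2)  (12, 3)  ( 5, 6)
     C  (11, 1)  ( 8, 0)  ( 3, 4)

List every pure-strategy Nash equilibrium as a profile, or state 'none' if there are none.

(A,P): not NE [P1→C gives 11>8]
(A,Q): not NE [P1→B gives 12>9]
(A,R): not NE [P1→B gives 5>3; P2→Q gives 3>0]
(B,P): not NE [P1→C gives 11>5; P2→R gives 6>2]
(B,Q): not NE [P2→R gives 6>3]
(B,R): NE
(C,P): not NE [P2→R gives 4>1]
(C,Q): not NE [P1→B gives 12>8; P2→R gives 4>0]
(C,R): not NE [P1→B gives 5>3]

NE set: (B,R)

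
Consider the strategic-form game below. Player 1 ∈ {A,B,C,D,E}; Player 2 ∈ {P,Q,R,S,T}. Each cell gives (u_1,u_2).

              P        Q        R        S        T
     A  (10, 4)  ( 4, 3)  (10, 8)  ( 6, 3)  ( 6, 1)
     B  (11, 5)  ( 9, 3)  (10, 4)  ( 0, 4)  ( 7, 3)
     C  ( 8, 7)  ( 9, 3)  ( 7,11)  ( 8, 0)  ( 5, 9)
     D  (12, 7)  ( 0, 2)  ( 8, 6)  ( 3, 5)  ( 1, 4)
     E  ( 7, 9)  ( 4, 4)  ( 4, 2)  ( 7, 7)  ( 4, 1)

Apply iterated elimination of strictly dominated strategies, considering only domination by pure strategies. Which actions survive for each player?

Remaining: P1:{A,B,D} P2:{P,R}

P1 drop E (C beats it: P:8>7 Q:9>4 R:7>4 S:8>7 T:5>4)
P2 drop Q (P beats it: A:4>3 B:5>3 C:7>3 D:7>2)
P2 drop S (P beats it: A:4>3 B:5>4 C:7>0 D:7>5)
P1 drop C (A beats it: P:10>8 R:10>7 T:6>5)
P2 drop T (P beats it: A:4>1 B:5>3 D:7>4)
P1→{A,B,D} P2→{P,R}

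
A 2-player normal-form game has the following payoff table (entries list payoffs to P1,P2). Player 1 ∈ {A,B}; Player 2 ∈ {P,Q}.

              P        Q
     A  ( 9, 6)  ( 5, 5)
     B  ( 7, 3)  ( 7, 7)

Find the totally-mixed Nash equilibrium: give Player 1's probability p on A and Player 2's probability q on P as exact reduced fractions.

P1 indiff ⇒ q·9+(1-q)·5 = q·7+(1-q)·7 ⇒ q(2) = (1-q)(2) ⇒ q = 1/2
P2 indiff ⇒ p·6+(1-p)·3 = p·5+(1-p)·7 ⇒ p(1) = (1-p)(4) ⇒ p = 4/5

P1 mixes 4/5 on A; P2 mixes 1/2 on P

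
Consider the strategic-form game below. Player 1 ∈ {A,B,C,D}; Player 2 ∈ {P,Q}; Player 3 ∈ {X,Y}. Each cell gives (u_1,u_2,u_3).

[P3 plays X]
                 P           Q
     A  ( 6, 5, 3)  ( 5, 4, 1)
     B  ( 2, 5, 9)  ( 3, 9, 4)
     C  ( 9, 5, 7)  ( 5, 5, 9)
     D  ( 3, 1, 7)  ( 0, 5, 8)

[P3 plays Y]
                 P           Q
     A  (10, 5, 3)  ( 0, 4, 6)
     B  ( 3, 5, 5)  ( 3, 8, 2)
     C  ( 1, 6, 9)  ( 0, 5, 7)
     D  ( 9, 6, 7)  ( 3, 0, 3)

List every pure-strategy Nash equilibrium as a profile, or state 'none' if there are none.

NE set: (A,P,Y), (C,Q,X)

(A,P,X): not NE [P1→C gives 9>6]
(A,P,Y): NE
(A,Q,X): not NE [P2→P gives 5>4; P3→Y gives 6>1]
(A,Q,Y): not NE [P1→D gives 3>0; P2→P gives 5>4]
(B,P,X): not NE [P1→C gives 9>2; P2→Q gives 9>5]
(B,P,Y): not NE [P1→A gives 10>3; P2→Q gives 8>5; P3→X gives 9>5]
(B,Q,X): not NE [P1→C gives 5>3]
(B,Q,Y): not NE [P3→X gives 4>2]
(C,P,X): not NE [P3→Y gives 9>7]
(C,P,Y): not NE [P1→A gives 10>1]
(C,Q,X): NE
(C,Q,Y): not NE [P1→D gives 3>0; P2→P gives 6>5; P3→X gives 9>7]
(D,P,X): not NE [P1→C gives 9>3; P2→Q gives 5>1]
(D,P,Y): not NE [P1→A gives 10>9]
(D,Q,X): not NE [P1→C gives 5>0]
(D,Q,Y): not NE [P2→P gives 6>0; P3→X gives 8>3]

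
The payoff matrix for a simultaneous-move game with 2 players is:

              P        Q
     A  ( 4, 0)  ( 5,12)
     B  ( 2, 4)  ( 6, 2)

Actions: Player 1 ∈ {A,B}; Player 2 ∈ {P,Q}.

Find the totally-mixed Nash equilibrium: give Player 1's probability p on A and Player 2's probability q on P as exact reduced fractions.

P1 indiff ⇒ q·4+(1-q)·5 = q·2+(1-q)·6 ⇒ q(2) = (1-q)(1) ⇒ q = 1/3
P2 indiff ⇒ p·0+(1-p)·4 = p·12+(1-p)·2 ⇒ p(-12) = (1-p)(-2) ⇒ p = 1/7

(p,q) = (1/7, 1/3)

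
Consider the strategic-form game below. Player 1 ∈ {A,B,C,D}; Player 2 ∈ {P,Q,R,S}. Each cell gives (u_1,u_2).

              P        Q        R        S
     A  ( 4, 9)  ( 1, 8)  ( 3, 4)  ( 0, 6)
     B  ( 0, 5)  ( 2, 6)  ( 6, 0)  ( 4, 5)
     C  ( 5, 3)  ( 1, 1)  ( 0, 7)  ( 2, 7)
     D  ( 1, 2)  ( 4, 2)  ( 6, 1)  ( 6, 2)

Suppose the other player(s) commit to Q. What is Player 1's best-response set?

u_1(A vs Q) = 1
u_1(B vs Q) = 2
u_1(C vs Q) = 1
u_1(D vs Q) = 4
max payoff 4 at {D}

argmax u_1 = {D}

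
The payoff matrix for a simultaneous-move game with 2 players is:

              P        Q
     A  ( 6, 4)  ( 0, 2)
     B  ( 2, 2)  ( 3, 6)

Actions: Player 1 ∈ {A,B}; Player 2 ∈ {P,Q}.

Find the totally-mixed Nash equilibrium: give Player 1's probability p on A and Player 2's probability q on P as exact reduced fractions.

p=2/3, q=3/7

P1 indiff ⇒ q·6+(1-q)·0 = q·2+(1-q)·3 ⇒ q(4) = (1-q)(3) ⇒ q = 3/7
P2 indiff ⇒ p·4+(1-p)·2 = p·2+(1-p)·6 ⇒ p(2) = (1-p)(4) ⇒ p = 2/3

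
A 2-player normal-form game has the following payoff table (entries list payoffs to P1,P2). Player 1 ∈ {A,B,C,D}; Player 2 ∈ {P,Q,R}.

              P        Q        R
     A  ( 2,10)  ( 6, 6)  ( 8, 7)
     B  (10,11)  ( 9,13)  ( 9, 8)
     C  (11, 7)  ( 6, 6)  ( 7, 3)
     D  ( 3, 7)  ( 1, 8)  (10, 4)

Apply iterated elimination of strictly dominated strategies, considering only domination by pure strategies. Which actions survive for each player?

IESDS → P1:{B,C} P2:{P,Q}

P1 drop A (B beats it: P:10>2 Q:9>6 R:9>8)
P2 drop R (P beats it: B:11>8 C:7>3 D:7>4)
P1 drop D (B beats it: P:10>3 Q:9>1)
P1→{B,C} P2→{P,Q}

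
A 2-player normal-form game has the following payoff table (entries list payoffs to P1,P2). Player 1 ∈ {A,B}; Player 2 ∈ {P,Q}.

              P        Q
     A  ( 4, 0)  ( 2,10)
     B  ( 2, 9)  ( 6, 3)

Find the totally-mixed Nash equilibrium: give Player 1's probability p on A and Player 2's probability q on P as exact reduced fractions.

P1 indiff ⇒ q·4+(1-q)·2 = q·2+(1-q)·6 ⇒ q(2) = (1-q)(4) ⇒ q = 2/3
P2 indiff ⇒ p·0+(1-p)·9 = p·10+(1-p)·3 ⇒ p(-10) = (1-p)(-6) ⇒ p = 3/8

(p,q) = (3/8, 2/3)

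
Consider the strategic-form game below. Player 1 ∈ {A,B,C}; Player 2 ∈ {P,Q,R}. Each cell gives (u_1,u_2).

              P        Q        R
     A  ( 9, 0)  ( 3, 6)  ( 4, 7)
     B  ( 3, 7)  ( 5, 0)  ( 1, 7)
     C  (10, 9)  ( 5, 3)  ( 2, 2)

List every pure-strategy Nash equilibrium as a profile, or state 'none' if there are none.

Nash profiles: (A,R), (C,P)

(A,P): not NE [P1→C gives 10>9; P2→R gives 7>0]
(A,Q): not NE [P1→C gives 5>3; P2→R gives 7>6]
(A,R): NE
(B,P): not NE [P1→C gives 10>3]
(B,Q): not NE [P2→R gives 7>0]
(B,R): not NE [P1→A gives 4>1]
(C,P): NE
(C,Q): not NE [P2→P gives 9>3]
(C,R): not NE [P1→A gives 4>2; P2→P gives 9>2]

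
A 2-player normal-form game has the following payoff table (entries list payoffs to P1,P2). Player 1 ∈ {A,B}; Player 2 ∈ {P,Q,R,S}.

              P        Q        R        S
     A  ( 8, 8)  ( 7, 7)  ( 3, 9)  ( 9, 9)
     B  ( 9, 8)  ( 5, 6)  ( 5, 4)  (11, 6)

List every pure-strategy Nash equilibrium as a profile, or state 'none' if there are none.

(A,P): not NE [P1→B gives 9>8; P2→S gives 9>8]
(A,Q): not NE [P2→S gives 9>7]
(A,R): not NE [P1→B gives 5>3]
(A,S): not NE [P1→B gives 11>9]
(B,P): NE
(B,Q): not NE [P1→A gives 7>5; P2→P gives 8>6]
(B,R): not NE [P2→P gives 8>4]
(B,S): not NE [P2→P gives 8>6]

NE set: (B,P)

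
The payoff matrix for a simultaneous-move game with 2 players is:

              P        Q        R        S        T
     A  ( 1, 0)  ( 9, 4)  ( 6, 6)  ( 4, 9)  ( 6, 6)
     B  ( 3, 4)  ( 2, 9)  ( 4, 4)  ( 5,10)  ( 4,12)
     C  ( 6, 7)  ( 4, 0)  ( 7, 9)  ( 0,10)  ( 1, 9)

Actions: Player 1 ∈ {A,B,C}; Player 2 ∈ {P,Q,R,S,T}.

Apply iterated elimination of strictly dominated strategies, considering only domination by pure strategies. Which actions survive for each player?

IESDS → P1:{A,B} P2:{S,T}

P2 drop P (S beats it: A:9>0 B:10>4 C:10>7)
P2 drop Q (S beats it: A:9>4 B:10>9 C:10>0)
P2 drop R (S beats it: A:9>6 B:10>4 C:10>9)
P1 drop C (A beats it: S:4>0 T:6>1)
P1→{A,B} P2→{S,T}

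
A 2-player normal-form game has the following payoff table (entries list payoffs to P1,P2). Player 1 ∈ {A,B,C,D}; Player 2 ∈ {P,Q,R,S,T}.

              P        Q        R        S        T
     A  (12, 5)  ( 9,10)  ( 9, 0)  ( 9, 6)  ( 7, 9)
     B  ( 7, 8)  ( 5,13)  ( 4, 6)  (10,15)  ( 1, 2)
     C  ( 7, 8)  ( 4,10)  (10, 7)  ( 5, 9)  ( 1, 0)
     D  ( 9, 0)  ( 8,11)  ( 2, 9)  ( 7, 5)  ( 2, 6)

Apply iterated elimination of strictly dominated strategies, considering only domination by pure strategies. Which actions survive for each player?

IESDS → P1:{A,B} P2:{Q,S}

P1 drop D (A beats it: P:12>9 Q:9>8 R:9>2 S:9>7 T:7>2)
P2 drop P (Q beats it: A:10>5 B:13>8 C:10>8)
P2 drop R (Q beats it: A:10>0 B:13>6 C:10>7)
P1 drop C (A beats it: Q:9>4 S:9>5 T:7>1)
P2 drop T (Q beats it: A:10>9 B:13>2)
P1→{A,B} P2→{Q,S}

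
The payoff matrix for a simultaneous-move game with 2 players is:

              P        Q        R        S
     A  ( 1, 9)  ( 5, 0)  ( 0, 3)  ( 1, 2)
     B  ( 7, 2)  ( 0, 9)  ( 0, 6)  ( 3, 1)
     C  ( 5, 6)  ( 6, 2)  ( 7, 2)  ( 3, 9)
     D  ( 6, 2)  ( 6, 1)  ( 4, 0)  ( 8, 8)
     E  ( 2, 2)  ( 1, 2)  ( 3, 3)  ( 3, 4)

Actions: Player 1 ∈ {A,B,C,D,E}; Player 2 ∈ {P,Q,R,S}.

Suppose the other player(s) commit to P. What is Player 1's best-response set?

BR_1 = {B}

u_1(A vs P) = 1
u_1(B vs P) = 7
u_1(C vs P) = 5
u_1(D vs P) = 6
u_1(E vs P) = 2
max payoff 7 at {B}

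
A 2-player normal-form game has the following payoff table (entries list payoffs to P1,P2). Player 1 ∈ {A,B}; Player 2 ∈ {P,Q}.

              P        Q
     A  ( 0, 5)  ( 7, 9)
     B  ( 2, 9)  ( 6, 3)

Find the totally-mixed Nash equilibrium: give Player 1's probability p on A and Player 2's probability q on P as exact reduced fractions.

p=3/5, q=1/3

P1 indiff ⇒ q·0+(1-q)·7 = q·2+(1-q)·6 ⇒ q(-2) = (1-q)(-1) ⇒ q = 1/3
P2 indiff ⇒ p·5+(1-p)·9 = p·9+(1-p)·3 ⇒ p(-4) = (1-p)(-6) ⇒ p = 3/5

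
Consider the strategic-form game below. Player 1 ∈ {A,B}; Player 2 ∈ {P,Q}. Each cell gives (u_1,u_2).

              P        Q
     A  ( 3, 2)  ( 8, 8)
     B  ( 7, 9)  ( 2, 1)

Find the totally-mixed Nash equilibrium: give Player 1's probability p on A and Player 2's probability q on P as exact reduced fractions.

p=4/7, q=3/5

P1 indiff ⇒ q·3+(1-q)·8 = q·7+(1-q)·2 ⇒ q(-4) = (1-q)(-6) ⇒ q = 3/5
P2 indiff ⇒ p·2+(1-p)·9 = p·8+(1-p)·1 ⇒ p(-6) = (1-p)(-8) ⇒ p = 4/7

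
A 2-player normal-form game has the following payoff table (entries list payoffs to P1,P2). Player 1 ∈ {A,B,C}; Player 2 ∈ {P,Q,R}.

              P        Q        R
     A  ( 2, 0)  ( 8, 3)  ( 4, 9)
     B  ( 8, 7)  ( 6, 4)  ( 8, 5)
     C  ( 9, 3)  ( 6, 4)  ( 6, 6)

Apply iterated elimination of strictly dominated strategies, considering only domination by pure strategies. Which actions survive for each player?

P2 drop Q (R beats it: A:9>3 B:5>4 C:6>4)
P1 drop A (B beats it: P:8>2 R:8>4)
P1→{B,C} P2→{P,R}

Survivors P1:{B,C} P2:{P,R}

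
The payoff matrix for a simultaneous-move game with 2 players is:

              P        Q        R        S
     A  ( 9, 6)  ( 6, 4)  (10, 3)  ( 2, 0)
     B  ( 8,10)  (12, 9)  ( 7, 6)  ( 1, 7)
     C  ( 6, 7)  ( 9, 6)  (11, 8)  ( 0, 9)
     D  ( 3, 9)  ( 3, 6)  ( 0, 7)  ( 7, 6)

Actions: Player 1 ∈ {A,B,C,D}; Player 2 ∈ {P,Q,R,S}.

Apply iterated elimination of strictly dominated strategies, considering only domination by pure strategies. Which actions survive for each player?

P2 drop Q (P beats it: A:6>4 B:10>9 C:7>6 D:9>6)
P1 drop B (A beats it: P:9>8 R:10>7 S:2>1)
P1→{A,C,D} P2→{P,R,S}

Remaining: P1:{A,C,D} P2:{P,R,S}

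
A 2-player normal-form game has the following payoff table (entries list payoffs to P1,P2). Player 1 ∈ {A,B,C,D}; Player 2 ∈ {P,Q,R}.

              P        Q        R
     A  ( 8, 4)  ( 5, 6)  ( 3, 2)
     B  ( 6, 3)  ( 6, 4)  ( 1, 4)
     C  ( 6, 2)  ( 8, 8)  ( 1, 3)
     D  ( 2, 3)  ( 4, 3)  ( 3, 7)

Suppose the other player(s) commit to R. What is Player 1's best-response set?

u_1(A vs R) = 3
u_1(B vs R) = 1
u_1(C vs R) = 1
u_1(D vs R) = 3
max payoff 3 at {A,D}

P1 best: {A,D}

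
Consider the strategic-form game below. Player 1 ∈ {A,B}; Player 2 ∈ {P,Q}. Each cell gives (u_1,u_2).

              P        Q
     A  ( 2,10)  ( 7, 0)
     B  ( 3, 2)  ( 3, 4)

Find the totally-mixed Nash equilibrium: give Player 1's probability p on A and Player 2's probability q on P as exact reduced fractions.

(p,q) = (1/6, 4/5)

P1 indiff ⇒ q·2+(1-q)·7 = q·3+(1-q)·3 ⇒ q(-1) = (1-q)(-4) ⇒ q = 4/5
P2 indiff ⇒ p·10+(1-p)·2 = p·0+(1-p)·4 ⇒ p(10) = (1-p)(2) ⇒ p = 1/6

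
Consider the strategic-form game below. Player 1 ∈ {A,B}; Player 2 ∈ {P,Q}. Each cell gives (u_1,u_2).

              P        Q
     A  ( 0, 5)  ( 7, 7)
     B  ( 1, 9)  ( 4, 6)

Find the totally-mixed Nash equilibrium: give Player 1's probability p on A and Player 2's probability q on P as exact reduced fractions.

P1 mixes 3/5 on A; P2 mixes 3/4 on P

P1 indiff ⇒ q·0+(1-q)·7 = q·1+(1-q)·4 ⇒ q(-1) = (1-q)(-3) ⇒ q = 3/4
P2 indiff ⇒ p·5+(1-p)·9 = p·7+(1-p)·6 ⇒ p(-2) = (1-p)(-3) ⇒ p = 3/5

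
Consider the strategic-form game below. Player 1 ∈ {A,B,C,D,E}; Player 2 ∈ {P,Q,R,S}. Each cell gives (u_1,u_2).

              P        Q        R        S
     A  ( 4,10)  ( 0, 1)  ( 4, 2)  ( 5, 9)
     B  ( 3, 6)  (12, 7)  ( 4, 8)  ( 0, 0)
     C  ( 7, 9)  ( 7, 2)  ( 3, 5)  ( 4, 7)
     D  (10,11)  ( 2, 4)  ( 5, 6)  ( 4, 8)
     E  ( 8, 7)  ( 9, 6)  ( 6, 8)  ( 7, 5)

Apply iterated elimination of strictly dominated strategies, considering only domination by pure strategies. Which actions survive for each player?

P1 drop A (E beats it: P:8>4 Q:9>0 R:6>4 S:7>5)
P1 drop C (E beats it: P:8>7 Q:9>7 R:6>3 S:7>4)
P2 drop Q (R beats it: B:8>7 D:6>4 E:8>6)
P1 drop B (D beats it: P:10>3 R:5>4 S:4>0)
P2 drop S (P beats it: D:11>8 E:7>5)
P1→{D,E} P2→{P,R}

IESDS → P1:{D,E} P2:{P,R}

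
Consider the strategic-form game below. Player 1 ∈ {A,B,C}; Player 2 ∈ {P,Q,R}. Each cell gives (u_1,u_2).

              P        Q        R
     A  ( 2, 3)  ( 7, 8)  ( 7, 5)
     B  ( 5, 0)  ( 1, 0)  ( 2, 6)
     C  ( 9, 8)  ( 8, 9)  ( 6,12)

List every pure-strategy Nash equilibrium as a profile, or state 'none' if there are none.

Equilibria: none

(A,P): not NE [P1→C gives 9>2; P2→Q gives 8>3]
(A,Q): not NE [P1→C gives 8>7]
(A,R): not NE [P2→Q gives 8>5]
(B,P): not NE [P1→C gives 9>5; P2→R gives 6>0]
(B,Q): not NE [P1→C gives 8>1; P2→R gives 6>0]
(B,R): not NE [P1→A gives 7>2]
(C,P): not NE [P2→R gives 12>8]
(C,Q): not NE [P2→R gives 12>9]
(C,R): not NE [P1→A gives 7>6]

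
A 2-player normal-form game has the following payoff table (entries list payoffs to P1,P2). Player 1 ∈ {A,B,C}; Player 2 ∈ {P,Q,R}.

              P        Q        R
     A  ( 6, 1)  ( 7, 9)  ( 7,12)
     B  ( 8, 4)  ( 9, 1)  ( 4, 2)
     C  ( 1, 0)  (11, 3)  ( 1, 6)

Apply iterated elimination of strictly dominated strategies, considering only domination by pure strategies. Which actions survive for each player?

P2 drop Q (R beats it: A:12>9 B:2>1 C:6>3)
P1 drop C (A beats it: P:6>1 R:7>1)
P1→{A,B} P2→{P,R}

Survivors P1:{A,B} P2:{P,R}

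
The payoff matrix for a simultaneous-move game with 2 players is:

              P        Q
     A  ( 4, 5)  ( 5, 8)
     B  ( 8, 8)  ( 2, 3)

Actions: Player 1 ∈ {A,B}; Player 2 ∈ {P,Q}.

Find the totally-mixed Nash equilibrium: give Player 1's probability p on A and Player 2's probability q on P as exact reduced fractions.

(p,q) = (5/8, 3/7)

P1 indiff ⇒ q·4+(1-q)·5 = q·8+(1-q)·2 ⇒ q(-4) = (1-q)(-3) ⇒ q = 3/7
P2 indiff ⇒ p·5+(1-p)·8 = p·8+(1-p)·3 ⇒ p(-3) = (1-p)(-5) ⇒ p = 5/8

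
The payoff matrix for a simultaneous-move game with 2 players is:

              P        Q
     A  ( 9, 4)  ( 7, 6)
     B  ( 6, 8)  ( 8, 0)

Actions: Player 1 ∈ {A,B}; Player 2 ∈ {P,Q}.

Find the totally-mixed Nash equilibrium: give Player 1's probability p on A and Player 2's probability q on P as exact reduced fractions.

P1 mixes 4/5 on A; P2 mixes 1/4 on P

P1 indiff ⇒ q·9+(1-q)·7 = q·6+(1-q)·8 ⇒ q(3) = (1-q)(1) ⇒ q = 1/4
P2 indiff ⇒ p·4+(1-p)·8 = p·6+(1-p)·0 ⇒ p(-2) = (1-p)(-8) ⇒ p = 4/5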